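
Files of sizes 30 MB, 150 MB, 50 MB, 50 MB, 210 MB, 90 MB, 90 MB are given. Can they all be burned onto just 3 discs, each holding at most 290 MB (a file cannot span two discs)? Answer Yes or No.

Yes

A valid assignment using 3 discs:
  disc 1: 210 + 50 + 30 = 290
  disc 2: 150 + 90 + 50 = 290
  disc 3: 90 = 90
Every load is within 290 MB, so 3 discs suffice.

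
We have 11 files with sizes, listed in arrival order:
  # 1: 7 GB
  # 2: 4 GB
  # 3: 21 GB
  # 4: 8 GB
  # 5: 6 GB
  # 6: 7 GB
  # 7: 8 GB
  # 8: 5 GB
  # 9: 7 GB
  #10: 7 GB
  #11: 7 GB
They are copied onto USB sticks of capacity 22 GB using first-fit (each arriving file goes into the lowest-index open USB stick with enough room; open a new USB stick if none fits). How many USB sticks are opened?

5

  7 → USB stick 1 (new)  [load 7/22]
  4 → USB stick 1  [load 11/22]
  21 → USB stick 2 (new)  [load 21/22]
  8 → USB stick 1  [load 19/22]
  6 → USB stick 3 (new)  [load 6/22]
  7 → USB stick 3  [load 13/22]
  8 → USB stick 3  [load 21/22]
  5 → USB stick 4 (new)  [load 5/22]
  7 → USB stick 4  [load 12/22]
  7 → USB stick 4  [load 19/22]
  7 → USB stick 5 (new)  [load 7/22]
5 USB sticks opened.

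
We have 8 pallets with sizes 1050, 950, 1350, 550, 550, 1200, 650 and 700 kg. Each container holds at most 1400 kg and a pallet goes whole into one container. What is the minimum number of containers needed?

Total = 1350 + 1200 + 1050 + 950 + 700 + 650 + 550 + 550 = 7000 kg.
Lower bound: ⌈7000/1400⌉ = 5 containers.
A packing using 6 containers:
  container 1: 1350 = 1350
  container 2: 1200 = 1200
  container 3: 1050 = 1050
  container 4: 950 = 950
  container 5: 700 + 650 = 1350
  container 6: 550 + 550 = 1100
No arrangement into 5 containers stays within capacity, so 6 is optimal.

6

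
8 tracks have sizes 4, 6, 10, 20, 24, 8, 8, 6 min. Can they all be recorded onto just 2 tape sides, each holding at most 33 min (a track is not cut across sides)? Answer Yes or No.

No

Total = 86 min; ⌈86/33⌉ = 3.
At least 3 tape sides are required, but only 2 are allowed.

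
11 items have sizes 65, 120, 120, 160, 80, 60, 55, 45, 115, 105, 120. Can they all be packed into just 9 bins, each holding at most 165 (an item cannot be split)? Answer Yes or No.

A valid assignment using 8 bins:
  bin 1: 160 = 160
  bin 2: 120 + 45 = 165
  bin 3: 120 = 120
  bin 4: 120 = 120
  bin 5: 115 = 115
  bin 6: 105 + 60 = 165
  bin 7: 80 + 65 = 145
  bin 8: 55 = 55
That uses only 8 ≤ 9, so 9 bins are enough.

Yes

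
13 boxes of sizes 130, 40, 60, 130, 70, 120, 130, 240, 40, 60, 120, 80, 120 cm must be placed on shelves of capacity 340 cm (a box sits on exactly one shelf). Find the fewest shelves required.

Total = 240 + 130 + 130 + 130 + 120 + 120 + 120 + 80 + 70 + 60 + 60 + 40 + 40 = 1340 cm.
Lower bound: ⌈1340/340⌉ = 4 shelves.
A packing using 4 shelves:
  shelf 1: 240 + 60 + 40 = 340
  shelf 2: 130 + 130 + 80 = 340
  shelf 3: 130 + 120 + 70 = 320
  shelf 4: 120 + 120 + 60 + 40 = 340
This matches the lower bound, so 4 is optimal.

4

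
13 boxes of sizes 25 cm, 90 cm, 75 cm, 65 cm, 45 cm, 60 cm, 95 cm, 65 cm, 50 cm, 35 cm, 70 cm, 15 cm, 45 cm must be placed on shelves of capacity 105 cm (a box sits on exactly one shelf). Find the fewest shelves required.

Total = 95 + 90 + 75 + 70 + 65 + 65 + 60 + 50 + 45 + 45 + 35 + 25 + 15 = 735 cm.
Lower bound: ⌈735/105⌉ = 7 shelves.
A packing using 8 shelves:
  shelf 1: 95 = 95
  shelf 2: 90 + 15 = 105
  shelf 3: 75 + 25 = 100
  shelf 4: 70 + 35 = 105
  shelf 5: 65 = 65
  shelf 6: 65 = 65
  shelf 7: 60 + 45 = 105
  shelf 8: 50 + 45 = 95
No arrangement into 7 shelves stays within capacity, so 8 is optimal.

8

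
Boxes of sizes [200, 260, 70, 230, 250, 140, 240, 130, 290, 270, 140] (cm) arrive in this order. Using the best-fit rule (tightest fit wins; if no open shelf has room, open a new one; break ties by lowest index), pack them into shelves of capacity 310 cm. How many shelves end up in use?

9

  200 → shelf 1 (new)  [load 200/310]
  260 → shelf 2 (new)  [load 260/310]
  70 → shelf 1  [load 270/310]
  230 → shelf 3 (new)  [load 230/310]
  250 → shelf 4 (new)  [load 250/310]
  140 → shelf 5 (new)  [load 140/310]
  240 → shelf 6 (new)  [load 240/310]
  130 → shelf 5  [load 270/310]
  290 → shelf 7 (new)  [load 290/310]
  270 → shelf 8 (new)  [load 270/310]
  140 → shelf 9 (new)  [load 140/310]
9 shelves opened.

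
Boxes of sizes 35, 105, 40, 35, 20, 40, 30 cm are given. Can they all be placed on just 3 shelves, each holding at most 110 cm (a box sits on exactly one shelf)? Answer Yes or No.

A valid assignment using 3 shelves:
  shelf 1: 105 = 105
  shelf 2: 40 + 40 + 30 = 110
  shelf 3: 35 + 35 + 20 = 90
Every load is within 110 cm, so 3 shelves suffice.

Yes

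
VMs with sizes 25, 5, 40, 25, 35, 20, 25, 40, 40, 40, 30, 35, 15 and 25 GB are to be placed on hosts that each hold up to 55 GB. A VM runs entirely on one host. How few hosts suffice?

Total = 40 + 40 + 40 + 40 + 35 + 35 + 30 + 25 + 25 + 25 + 25 + 20 + 15 + 5 = 400 GB.
Lower bound: ⌈400/55⌉ = 8 hosts.
A packing using 9 hosts:
  host 1: 40 + 15 = 55
  host 2: 40 + 5 = 45
  host 3: 40 = 40
  host 4: 40 = 40
  host 5: 35 + 20 = 55
  host 6: 35 = 35
  host 7: 30 + 25 = 55
  host 8: 25 + 25 = 50
  host 9: 25 = 25
No arrangement into 8 hosts stays within capacity, so 9 is optimal.

9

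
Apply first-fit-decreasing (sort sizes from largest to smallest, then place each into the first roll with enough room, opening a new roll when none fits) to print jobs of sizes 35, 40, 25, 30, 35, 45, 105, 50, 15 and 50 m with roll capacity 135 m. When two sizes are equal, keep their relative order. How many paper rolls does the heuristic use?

Sorted descending: 105, 50, 50, 45, 40, 35, 35, 30, 25, 15.
  105 → roll 1 (new)  [load 105/135]
  50 → roll 2 (new)  [load 50/135]
  50 → roll 2  [load 100/135]
  45 → roll 3 (new)  [load 45/135]
  40 → roll 3  [load 85/135]
  35 → roll 2  [load 135/135]
  35 → roll 3  [load 120/135]
  30 → roll 1  [load 135/135]
  25 → roll 4 (new)  [load 25/135]
  15 → roll 3  [load 135/135]
4 paper rolls opened.

4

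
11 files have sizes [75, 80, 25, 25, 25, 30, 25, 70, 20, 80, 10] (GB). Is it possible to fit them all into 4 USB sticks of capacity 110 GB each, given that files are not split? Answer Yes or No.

Total = 465 GB; ⌈465/110⌉ = 5.
At least 5 USB sticks are required, but only 4 are allowed.

No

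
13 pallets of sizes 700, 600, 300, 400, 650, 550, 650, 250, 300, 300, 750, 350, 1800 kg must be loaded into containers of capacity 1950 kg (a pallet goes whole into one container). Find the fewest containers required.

Total = 1800 + 750 + 700 + 650 + 650 + 600 + 550 + 400 + 350 + 300 + 300 + 300 + 250 = 7600 kg.
Lower bound: ⌈7600/1950⌉ = 4 containers.
A packing using 4 containers:
  container 1: 1800 = 1800
  container 2: 750 + 650 + 550 = 1950
  container 3: 700 + 650 + 600 = 1950
  container 4: 400 + 350 + 300 + 300 + 300 + 250 = 1900
This matches the lower bound, so 4 is optimal.

4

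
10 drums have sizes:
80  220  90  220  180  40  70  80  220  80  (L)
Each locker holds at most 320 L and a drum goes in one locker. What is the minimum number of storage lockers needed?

5

Total = 220 + 220 + 220 + 180 + 90 + 80 + 80 + 80 + 70 + 40 = 1280 L.
Lower bound: ⌈1280/320⌉ = 4 storage lockers.
A packing using 5 storage lockers:
  locker 1: 220 + 90 = 310
  locker 2: 220 + 80 = 300
  locker 3: 220 + 80 = 300
  locker 4: 180 + 80 + 40 = 300
  locker 5: 70 = 70
No arrangement into 4 storage lockers stays within capacity, so 5 is optimal.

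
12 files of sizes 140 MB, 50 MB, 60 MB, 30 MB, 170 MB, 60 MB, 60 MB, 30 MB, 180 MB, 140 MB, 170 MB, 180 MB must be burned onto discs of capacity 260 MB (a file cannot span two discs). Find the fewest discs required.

6

Total = 180 + 180 + 170 + 170 + 140 + 140 + 60 + 60 + 60 + 50 + 30 + 30 = 1270 MB.
Lower bound: ⌈1270/260⌉ = 5 discs.
Also, 6 files each exceed 130 MB, and no two of those can share a disc, so at least 6 discs are needed.
A packing using 6 discs:
  disc 1: 180 + 60 = 240
  disc 2: 180 + 60 = 240
  disc 3: 170 + 60 + 30 = 260
  disc 4: 170 + 50 + 30 = 250
  disc 5: 140 = 140
  disc 6: 140 = 140
This matches the lower bound, so 6 is optimal.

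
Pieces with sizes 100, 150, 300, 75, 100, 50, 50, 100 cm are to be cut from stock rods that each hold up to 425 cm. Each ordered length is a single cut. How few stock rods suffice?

Total = 300 + 150 + 100 + 100 + 100 + 75 + 50 + 50 = 925 cm.
Lower bound: ⌈925/425⌉ = 3 stock rods.
A packing using 3 stock rods:
  stock rod 1: 300 + 100 = 400
  stock rod 2: 150 + 100 + 100 + 75 = 425
  stock rod 3: 50 + 50 = 100
This matches the lower bound, so 3 is optimal.

3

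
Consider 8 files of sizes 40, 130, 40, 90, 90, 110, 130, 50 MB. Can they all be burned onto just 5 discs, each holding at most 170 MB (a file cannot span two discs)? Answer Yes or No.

Yes

A valid assignment using 5 discs:
  disc 1: 130 + 40 = 170
  disc 2: 130 + 40 = 170
  disc 3: 110 + 50 = 160
  disc 4: 90 = 90
  disc 5: 90 = 90
Every load is within 170 MB, so 5 discs suffice.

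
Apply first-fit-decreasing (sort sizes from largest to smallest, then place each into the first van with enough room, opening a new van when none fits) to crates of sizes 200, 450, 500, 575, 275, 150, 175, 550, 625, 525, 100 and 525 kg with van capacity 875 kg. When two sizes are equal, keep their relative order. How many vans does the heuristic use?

Sorted descending: 625, 575, 550, 525, 525, 500, 450, 275, 200, 175, 150, 100.
  625 → van 1 (new)  [load 625/875]
  575 → van 2 (new)  [load 575/875]
  550 → van 3 (new)  [load 550/875]
  525 → van 4 (new)  [load 525/875]
  525 → van 5 (new)  [load 525/875]
  500 → van 6 (new)  [load 500/875]
  450 → van 7 (new)  [load 450/875]
  275 → van 2  [load 850/875]
  200 → van 1  [load 825/875]
  175 → van 3  [load 725/875]
  150 → van 3  [load 875/875]
  100 → van 4  [load 625/875]
7 vans opened.

7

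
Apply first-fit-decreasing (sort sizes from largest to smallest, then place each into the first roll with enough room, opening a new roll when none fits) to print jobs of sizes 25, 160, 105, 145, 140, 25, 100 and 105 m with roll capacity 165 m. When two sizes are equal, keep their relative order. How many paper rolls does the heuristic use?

Sorted descending: 160, 145, 140, 105, 105, 100, 25, 25.
  160 → roll 1 (new)  [load 160/165]
  145 → roll 2 (new)  [load 145/165]
  140 → roll 3 (new)  [load 140/165]
  105 → roll 4 (new)  [load 105/165]
  105 → roll 5 (new)  [load 105/165]
  100 → roll 6 (new)  [load 100/165]
  25 → roll 3  [load 165/165]
  25 → roll 4  [load 130/165]
6 paper rolls opened.

6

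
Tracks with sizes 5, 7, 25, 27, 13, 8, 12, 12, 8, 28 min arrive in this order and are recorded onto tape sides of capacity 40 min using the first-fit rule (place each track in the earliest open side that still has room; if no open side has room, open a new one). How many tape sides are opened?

  5 → side 1 (new)  [load 5/40]
  7 → side 1  [load 12/40]
  25 → side 1  [load 37/40]
  27 → side 2 (new)  [load 27/40]
  13 → side 2  [load 40/40]
  8 → side 3 (new)  [load 8/40]
  12 → side 3  [load 20/40]
  12 → side 3  [load 32/40]
  8 → side 3  [load 40/40]
  28 → side 4 (new)  [load 28/40]
4 tape sides opened.

4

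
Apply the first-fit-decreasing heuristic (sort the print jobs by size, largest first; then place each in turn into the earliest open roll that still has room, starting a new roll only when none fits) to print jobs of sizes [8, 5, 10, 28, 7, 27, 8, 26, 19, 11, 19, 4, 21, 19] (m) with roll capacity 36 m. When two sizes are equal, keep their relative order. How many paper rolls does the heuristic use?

Sorted descending: 28, 27, 26, 21, 19, 19, 19, 11, 10, 8, 8, 7, 5, 4.
  28 → roll 1 (new)  [load 28/36]
  27 → roll 2 (new)  [load 27/36]
  26 → roll 3 (new)  [load 26/36]
  21 → roll 4 (new)  [load 21/36]
  19 → roll 5 (new)  [load 19/36]
  19 → roll 6 (new)  [load 19/36]
  19 → roll 7 (new)  [load 19/36]
  11 → roll 4  [load 32/36]
  10 → roll 3  [load 36/36]
  8 → roll 1  [load 36/36]
  8 → roll 2  [load 35/36]
  7 → roll 5  [load 26/36]
  5 → roll 5  [load 31/36]
  4 → roll 4  [load 36/36]
7 paper rolls opened.

7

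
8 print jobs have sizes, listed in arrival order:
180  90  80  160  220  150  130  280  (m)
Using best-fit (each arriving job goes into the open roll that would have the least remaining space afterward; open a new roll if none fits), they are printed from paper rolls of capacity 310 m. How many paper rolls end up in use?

  180 → roll 1 (new)  [load 180/310]
  90 → roll 1  [load 270/310]
  80 → roll 2 (new)  [load 80/310]
  160 → roll 2  [load 240/310]
  220 → roll 3 (new)  [load 220/310]
  150 → roll 4 (new)  [load 150/310]
  130 → roll 4  [load 280/310]
  280 → roll 5 (new)  [load 280/310]
5 paper rolls opened.

5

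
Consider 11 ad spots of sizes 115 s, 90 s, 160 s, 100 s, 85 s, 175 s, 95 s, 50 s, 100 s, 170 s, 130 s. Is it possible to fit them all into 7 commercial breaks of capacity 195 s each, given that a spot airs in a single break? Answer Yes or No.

No

Total = 1270 s; ⌈1270/195⌉ = 7.
The bound of 7 does not rule out 7, but exhaustive search shows no assignment into 7 commercial breaks of capacity 195 s exists — the minimum is 8.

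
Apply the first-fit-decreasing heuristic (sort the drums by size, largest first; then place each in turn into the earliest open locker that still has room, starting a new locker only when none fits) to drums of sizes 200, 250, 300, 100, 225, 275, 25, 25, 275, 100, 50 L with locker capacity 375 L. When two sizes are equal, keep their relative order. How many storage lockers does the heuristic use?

6

Sorted descending: 300, 275, 275, 250, 225, 200, 100, 100, 50, 25, 25.
  300 → locker 1 (new)  [load 300/375]
  275 → locker 2 (new)  [load 275/375]
  275 → locker 3 (new)  [load 275/375]
  250 → locker 4 (new)  [load 250/375]
  225 → locker 5 (new)  [load 225/375]
  200 → locker 6 (new)  [load 200/375]
  100 → locker 2  [load 375/375]
  100 → locker 3  [load 375/375]
  50 → locker 1  [load 350/375]
  25 → locker 1  [load 375/375]
  25 → locker 4  [load 275/375]
6 storage lockers opened.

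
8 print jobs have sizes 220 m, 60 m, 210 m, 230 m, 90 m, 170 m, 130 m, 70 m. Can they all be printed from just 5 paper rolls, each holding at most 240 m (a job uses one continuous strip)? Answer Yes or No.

No

Total = 1180 m; ⌈1180/240⌉ = 5.
The bound of 5 does not rule out 5, but exhaustive search shows no assignment into 5 paper rolls of capacity 240 m exists — the minimum is 6.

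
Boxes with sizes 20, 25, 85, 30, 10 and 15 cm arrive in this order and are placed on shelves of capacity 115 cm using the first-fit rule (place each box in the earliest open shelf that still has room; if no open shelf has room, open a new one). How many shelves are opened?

2

  20 → shelf 1 (new)  [load 20/115]
  25 → shelf 1  [load 45/115]
  85 → shelf 2 (new)  [load 85/115]
  30 → shelf 1  [load 75/115]
  10 → shelf 1  [load 85/115]
  15 → shelf 1  [load 100/115]
2 shelves opened.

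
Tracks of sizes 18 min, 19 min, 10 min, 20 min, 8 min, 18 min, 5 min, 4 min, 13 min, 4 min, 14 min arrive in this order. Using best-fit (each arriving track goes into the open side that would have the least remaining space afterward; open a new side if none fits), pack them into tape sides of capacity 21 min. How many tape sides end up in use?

  18 → side 1 (new)  [load 18/21]
  19 → side 2 (new)  [load 19/21]
  10 → side 3 (new)  [load 10/21]
  20 → side 4 (new)  [load 20/21]
  8 → side 3  [load 18/21]
  18 → side 5 (new)  [load 18/21]
  5 → side 6 (new)  [load 5/21]
  4 → side 6  [load 9/21]
  13 → side 7 (new)  [load 13/21]
  4 → side 7  [load 17/21]
  14 → side 8 (new)  [load 14/21]
8 tape sides opened.

8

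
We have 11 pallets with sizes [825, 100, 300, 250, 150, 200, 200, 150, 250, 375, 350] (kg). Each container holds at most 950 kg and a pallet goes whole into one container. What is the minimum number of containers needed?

4

Total = 825 + 375 + 350 + 300 + 250 + 250 + 200 + 200 + 150 + 150 + 100 = 3150 kg.
Lower bound: ⌈3150/950⌉ = 4 containers.
A packing using 4 containers:
  container 1: 825 + 100 = 925
  container 2: 375 + 350 + 200 = 925
  container 3: 300 + 250 + 250 + 150 = 950
  container 4: 200 + 150 = 350
This matches the lower bound, so 4 is optimal.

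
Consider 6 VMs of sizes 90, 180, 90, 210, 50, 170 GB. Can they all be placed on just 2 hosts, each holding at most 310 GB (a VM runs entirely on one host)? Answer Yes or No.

Total = 790 GB; ⌈790/310⌉ = 3.
At least 3 hosts are required, but only 2 are allowed.

No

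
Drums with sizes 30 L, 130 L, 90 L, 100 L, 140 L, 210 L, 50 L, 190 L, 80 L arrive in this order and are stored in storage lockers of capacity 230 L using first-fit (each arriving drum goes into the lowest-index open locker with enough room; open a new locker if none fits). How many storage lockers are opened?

5

  30 → locker 1 (new)  [load 30/230]
  130 → locker 1  [load 160/230]
  90 → locker 2 (new)  [load 90/230]
  100 → locker 2  [load 190/230]
  140 → locker 3 (new)  [load 140/230]
  210 → locker 4 (new)  [load 210/230]
  50 → locker 1  [load 210/230]
  190 → locker 5 (new)  [load 190/230]
  80 → locker 3  [load 220/230]
5 storage lockers opened.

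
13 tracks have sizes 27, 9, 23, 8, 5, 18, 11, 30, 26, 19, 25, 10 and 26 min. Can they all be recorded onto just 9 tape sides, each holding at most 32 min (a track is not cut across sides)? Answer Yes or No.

A valid assignment using 9 tape sides:
  side 1: 30 = 30
  side 2: 27 + 5 = 32
  side 3: 26 = 26
  side 4: 26 = 26
  side 5: 25 = 25
  side 6: 23 + 9 = 32
  side 7: 19 + 11 = 30
  side 8: 18 + 10 = 28
  side 9: 8 = 8
Every load is within 32 min, so 9 tape sides suffice.

Yes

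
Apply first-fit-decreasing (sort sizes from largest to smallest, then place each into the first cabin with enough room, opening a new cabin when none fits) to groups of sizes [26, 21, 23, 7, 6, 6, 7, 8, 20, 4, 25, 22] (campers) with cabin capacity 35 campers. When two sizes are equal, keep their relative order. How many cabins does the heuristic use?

Sorted descending: 26, 25, 23, 22, 21, 20, 8, 7, 7, 6, 6, 4.
  26 → cabin 1 (new)  [load 26/35]
  25 → cabin 2 (new)  [load 25/35]
  23 → cabin 3 (new)  [load 23/35]
  22 → cabin 4 (new)  [load 22/35]
  21 → cabin 5 (new)  [load 21/35]
  20 → cabin 6 (new)  [load 20/35]
  8 → cabin 1  [load 34/35]
  7 → cabin 2  [load 32/35]
  7 → cabin 3  [load 30/35]
  6 → cabin 4  [load 28/35]
  6 → cabin 4  [load 34/35]
  4 → cabin 3  [load 34/35]
6 cabins opened.

6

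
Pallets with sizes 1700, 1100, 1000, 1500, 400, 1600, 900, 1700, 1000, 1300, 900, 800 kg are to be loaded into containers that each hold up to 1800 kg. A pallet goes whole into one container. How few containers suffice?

Total = 1700 + 1700 + 1600 + 1500 + 1300 + 1100 + 1000 + 1000 + 900 + 900 + 800 + 400 = 13900 kg.
Lower bound: ⌈13900/1800⌉ = 8 containers.
A packing using 9 containers:
  container 1: 1700 = 1700
  container 2: 1700 = 1700
  container 3: 1600 = 1600
  container 4: 1500 = 1500
  container 5: 1300 + 400 = 1700
  container 6: 1100 = 1100
  container 7: 1000 + 800 = 1800
  container 8: 1000 = 1000
  container 9: 900 + 900 = 1800
No arrangement into 8 containers stays within capacity, so 9 is optimal.

9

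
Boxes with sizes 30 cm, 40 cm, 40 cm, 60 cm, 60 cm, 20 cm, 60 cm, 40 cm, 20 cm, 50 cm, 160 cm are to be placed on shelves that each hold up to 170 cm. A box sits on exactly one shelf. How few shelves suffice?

4

Total = 160 + 60 + 60 + 60 + 50 + 40 + 40 + 40 + 30 + 20 + 20 = 580 cm.
Lower bound: ⌈580/170⌉ = 4 shelves.
A packing using 4 shelves:
  shelf 1: 160 = 160
  shelf 2: 60 + 60 + 50 = 170
  shelf 3: 60 + 40 + 40 + 30 = 170
  shelf 4: 40 + 20 + 20 = 80
This matches the lower bound, so 4 is optimal.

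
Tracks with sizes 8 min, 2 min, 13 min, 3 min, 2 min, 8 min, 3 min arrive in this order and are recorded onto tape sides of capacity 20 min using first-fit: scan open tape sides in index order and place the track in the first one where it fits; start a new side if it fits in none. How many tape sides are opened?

  8 → side 1 (new)  [load 8/20]
  2 → side 1  [load 10/20]
  13 → side 2 (new)  [load 13/20]
  3 → side 1  [load 13/20]
  2 → side 1  [load 15/20]
  8 → side 3 (new)  [load 8/20]
  3 → side 1  [load 18/20]
3 tape sides opened.

3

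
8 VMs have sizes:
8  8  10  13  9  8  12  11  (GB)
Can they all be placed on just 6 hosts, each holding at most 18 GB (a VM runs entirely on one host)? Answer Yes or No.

A valid assignment using 6 hosts:
  host 1: 13 = 13
  host 2: 12 = 12
  host 3: 11 = 11
  host 4: 10 + 8 = 18
  host 5: 9 + 8 = 17
  host 6: 8 = 8
Every load is within 18 GB, so 6 hosts suffice.

Yes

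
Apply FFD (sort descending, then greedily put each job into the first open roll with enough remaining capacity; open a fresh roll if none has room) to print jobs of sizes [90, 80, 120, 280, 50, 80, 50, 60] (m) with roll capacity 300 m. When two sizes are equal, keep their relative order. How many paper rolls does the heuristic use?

Sorted descending: 280, 120, 90, 80, 80, 60, 50, 50.
  280 → roll 1 (new)  [load 280/300]
  120 → roll 2 (new)  [load 120/300]
  90 → roll 2  [load 210/300]
  80 → roll 2  [load 290/300]
  80 → roll 3 (new)  [load 80/300]
  60 → roll 3  [load 140/300]
  50 → roll 3  [load 190/300]
  50 → roll 3  [load 240/300]
3 paper rolls opened.

3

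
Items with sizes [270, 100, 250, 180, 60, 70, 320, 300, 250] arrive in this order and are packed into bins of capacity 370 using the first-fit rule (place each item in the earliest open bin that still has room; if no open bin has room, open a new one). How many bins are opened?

6

  270 → bin 1 (new)  [load 270/370]
  100 → bin 1  [load 370/370]
  250 → bin 2 (new)  [load 250/370]
  180 → bin 3 (new)  [load 180/370]
  60 → bin 2  [load 310/370]
  70 → bin 3  [load 250/370]
  320 → bin 4 (new)  [load 320/370]
  300 → bin 5 (new)  [load 300/370]
  250 → bin 6 (new)  [load 250/370]
6 bins opened.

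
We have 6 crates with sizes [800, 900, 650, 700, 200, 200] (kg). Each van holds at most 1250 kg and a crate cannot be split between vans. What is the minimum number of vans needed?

4

Total = 900 + 800 + 700 + 650 + 200 + 200 = 3450 kg.
Lower bound: ⌈3450/1250⌉ = 3 vans.
Also, 4 crates each exceed 625 kg, and no two of those can share a van, so at least 4 vans are needed.
A packing using 4 vans:
  van 1: 900 + 200 = 1100
  van 2: 800 + 200 = 1000
  van 3: 700 = 700
  van 4: 650 = 650
This matches the lower bound, so 4 is optimal.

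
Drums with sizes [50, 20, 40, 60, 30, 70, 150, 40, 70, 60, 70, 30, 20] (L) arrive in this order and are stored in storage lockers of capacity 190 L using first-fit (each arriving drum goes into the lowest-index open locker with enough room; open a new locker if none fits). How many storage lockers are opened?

5

  50 → locker 1 (new)  [load 50/190]
  20 → locker 1  [load 70/190]
  40 → locker 1  [load 110/190]
  60 → locker 1  [load 170/190]
  30 → locker 2 (new)  [load 30/190]
  70 → locker 2  [load 100/190]
  150 → locker 3 (new)  [load 150/190]
  40 → locker 2  [load 140/190]
  70 → locker 4 (new)  [load 70/190]
  60 → locker 4  [load 130/190]
  70 → locker 5 (new)  [load 70/190]
  30 → locker 2  [load 170/190]
  20 → locker 1  [load 190/190]
5 storage lockers opened.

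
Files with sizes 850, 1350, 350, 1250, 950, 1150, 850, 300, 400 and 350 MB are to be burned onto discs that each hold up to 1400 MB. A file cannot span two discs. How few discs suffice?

Total = 1350 + 1250 + 1150 + 950 + 850 + 850 + 400 + 350 + 350 + 300 = 7800 MB.
Lower bound: ⌈7800/1400⌉ = 6 discs.
A packing using 7 discs:
  disc 1: 1350 = 1350
  disc 2: 1250 = 1250
  disc 3: 1150 = 1150
  disc 4: 950 + 400 = 1350
  disc 5: 850 + 350 = 1200
  disc 6: 850 + 350 = 1200
  disc 7: 300 = 300
No arrangement into 6 discs stays within capacity, so 7 is optimal.

7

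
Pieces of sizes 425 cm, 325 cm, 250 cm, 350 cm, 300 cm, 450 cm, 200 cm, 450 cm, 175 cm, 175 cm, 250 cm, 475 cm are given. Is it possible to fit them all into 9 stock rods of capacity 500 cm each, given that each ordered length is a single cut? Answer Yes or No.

A valid assignment using 9 stock rods:
  stock rod 1: 475 = 475
  stock rod 2: 450 = 450
  stock rod 3: 450 = 450
  stock rod 4: 425 = 425
  stock rod 5: 350 = 350
  stock rod 6: 325 + 175 = 500
  stock rod 7: 300 + 200 = 500
  stock rod 8: 250 + 250 = 500
  stock rod 9: 175 = 175
Every load is within 500 cm, so 9 stock rods suffice.

Yes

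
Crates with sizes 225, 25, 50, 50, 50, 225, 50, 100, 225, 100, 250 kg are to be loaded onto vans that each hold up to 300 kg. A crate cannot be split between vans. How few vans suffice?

5

Total = 250 + 225 + 225 + 225 + 100 + 100 + 50 + 50 + 50 + 50 + 25 = 1350 kg.
Lower bound: ⌈1350/300⌉ = 5 vans.
A packing using 5 vans:
  van 1: 250 + 50 = 300
  van 2: 225 + 50 + 25 = 300
  van 3: 225 + 50 = 275
  van 4: 225 + 50 = 275
  van 5: 100 + 100 = 200
This matches the lower bound, so 5 is optimal.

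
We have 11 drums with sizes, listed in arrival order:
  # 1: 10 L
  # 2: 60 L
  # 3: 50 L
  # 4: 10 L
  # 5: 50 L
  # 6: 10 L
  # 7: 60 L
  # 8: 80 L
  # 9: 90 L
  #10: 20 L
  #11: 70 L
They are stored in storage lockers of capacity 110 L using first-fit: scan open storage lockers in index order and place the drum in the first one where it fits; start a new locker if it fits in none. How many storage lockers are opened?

  10 → locker 1 (new)  [load 10/110]
  60 → locker 1  [load 70/110]
  50 → locker 2 (new)  [load 50/110]
  10 → locker 1  [load 80/110]
  50 → locker 2  [load 100/110]
  10 → locker 1  [load 90/110]
  60 → locker 3 (new)  [load 60/110]
  80 → locker 4 (new)  [load 80/110]
  90 → locker 5 (new)  [load 90/110]
  20 → locker 1  [load 110/110]
  70 → locker 6 (new)  [load 70/110]
6 storage lockers opened.

6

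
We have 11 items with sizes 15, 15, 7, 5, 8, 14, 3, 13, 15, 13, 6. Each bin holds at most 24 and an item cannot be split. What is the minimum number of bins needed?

Total = 15 + 15 + 15 + 14 + 13 + 13 + 8 + 7 + 6 + 5 + 3 = 114.
Lower bound: ⌈114/24⌉ = 5 bins.
Also, 6 items each exceed 12, and no two of those can share a bin, so at least 6 bins are needed.
A packing using 6 bins:
  bin 1: 15 + 8 = 23
  bin 2: 15 + 7 = 22
  bin 3: 15 + 6 + 3 = 24
  bin 4: 14 + 5 = 19
  bin 5: 13 = 13
  bin 6: 13 = 13
This matches the lower bound, so 6 is optimal.

6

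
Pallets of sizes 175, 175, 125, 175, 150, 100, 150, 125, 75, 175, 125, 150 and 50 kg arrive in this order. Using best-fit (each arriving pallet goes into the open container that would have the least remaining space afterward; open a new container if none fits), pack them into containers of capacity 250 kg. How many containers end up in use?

9

  175 → container 1 (new)  [load 175/250]
  175 → container 2 (new)  [load 175/250]
  125 → container 3 (new)  [load 125/250]
  175 → container 4 (new)  [load 175/250]
  150 → container 5 (new)  [load 150/250]
  100 → container 5  [load 250/250]
  150 → container 6 (new)  [load 150/250]
  125 → container 3  [load 250/250]
  75 → container 1  [load 250/250]
  175 → container 7 (new)  [load 175/250]
  125 → container 8 (new)  [load 125/250]
  150 → container 9 (new)  [load 150/250]
  50 → container 2  [load 225/250]
9 containers opened.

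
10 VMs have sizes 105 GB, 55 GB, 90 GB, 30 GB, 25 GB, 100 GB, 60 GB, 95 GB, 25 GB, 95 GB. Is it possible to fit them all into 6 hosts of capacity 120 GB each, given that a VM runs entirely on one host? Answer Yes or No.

A valid assignment using 6 hosts:
  host 1: 105 = 105
  host 2: 100 = 100
  host 3: 95 + 25 = 120
  host 4: 95 + 25 = 120
  host 5: 90 + 30 = 120
  host 6: 60 + 55 = 115
Every load is within 120 GB, so 6 hosts suffice.

Yes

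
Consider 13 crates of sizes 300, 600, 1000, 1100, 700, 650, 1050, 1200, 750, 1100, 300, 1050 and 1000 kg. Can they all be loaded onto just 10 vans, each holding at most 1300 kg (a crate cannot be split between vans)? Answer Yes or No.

Yes

A valid assignment using 10 vans:
  van 1: 1200 = 1200
  van 2: 1100 = 1100
  van 3: 1100 = 1100
  van 4: 1050 = 1050
  van 5: 1050 = 1050
  van 6: 1000 + 300 = 1300
  van 7: 1000 + 300 = 1300
  van 8: 750 = 750
  van 9: 700 + 600 = 1300
  van 10: 650 = 650
Every load is within 1300 kg, so 10 vans suffice.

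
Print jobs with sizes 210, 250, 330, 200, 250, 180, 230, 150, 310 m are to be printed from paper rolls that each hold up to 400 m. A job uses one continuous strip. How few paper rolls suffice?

7

Total = 330 + 310 + 250 + 250 + 230 + 210 + 200 + 180 + 150 = 2110 m.
Lower bound: ⌈2110/400⌉ = 6 paper rolls.
A packing using 7 paper rolls:
  roll 1: 330 = 330
  roll 2: 310 = 310
  roll 3: 250 + 150 = 400
  roll 4: 250 = 250
  roll 5: 230 = 230
  roll 6: 210 + 180 = 390
  roll 7: 200 = 200
No arrangement into 6 paper rolls stays within capacity, so 7 is optimal.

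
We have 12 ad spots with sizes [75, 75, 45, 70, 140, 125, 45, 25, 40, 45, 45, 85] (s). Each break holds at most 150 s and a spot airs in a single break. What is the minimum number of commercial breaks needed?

6

Total = 140 + 125 + 85 + 75 + 75 + 70 + 45 + 45 + 45 + 45 + 40 + 25 = 815 s.
Lower bound: ⌈815/150⌉ = 6 commercial breaks.
A packing using 6 commercial breaks:
  break 1: 140 = 140
  break 2: 125 + 25 = 150
  break 3: 85 + 45 = 130
  break 4: 75 + 75 = 150
  break 5: 70 + 45 = 115
  break 6: 45 + 45 + 40 = 130
This matches the lower bound, so 6 is optimal.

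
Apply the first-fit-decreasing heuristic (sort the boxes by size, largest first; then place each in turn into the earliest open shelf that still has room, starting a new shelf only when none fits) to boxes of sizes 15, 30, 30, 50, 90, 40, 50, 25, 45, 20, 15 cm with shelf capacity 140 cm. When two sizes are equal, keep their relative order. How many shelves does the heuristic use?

3

Sorted descending: 90, 50, 50, 45, 40, 30, 30, 25, 20, 15, 15.
  90 → shelf 1 (new)  [load 90/140]
  50 → shelf 1  [load 140/140]
  50 → shelf 2 (new)  [load 50/140]
  45 → shelf 2  [load 95/140]
  40 → shelf 2  [load 135/140]
  30 → shelf 3 (new)  [load 30/140]
  30 → shelf 3  [load 60/140]
  25 → shelf 3  [load 85/140]
  20 → shelf 3  [load 105/140]
  15 → shelf 3  [load 120/140]
  15 → shelf 3  [load 135/140]
3 shelves opened.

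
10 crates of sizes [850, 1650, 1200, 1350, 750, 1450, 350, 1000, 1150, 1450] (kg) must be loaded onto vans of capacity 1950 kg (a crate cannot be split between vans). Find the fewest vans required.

Total = 1650 + 1450 + 1450 + 1350 + 1200 + 1150 + 1000 + 850 + 750 + 350 = 11200 kg.
Lower bound: ⌈11200/1950⌉ = 6 vans.
Also, 7 crates each exceed 975 kg, and no two of those can share a van, so at least 7 vans are needed.
A packing using 7 vans:
  van 1: 1650 = 1650
  van 2: 1450 + 350 = 1800
  van 3: 1450 = 1450
  van 4: 1350 = 1350
  van 5: 1200 + 750 = 1950
  van 6: 1150 = 1150
  van 7: 1000 + 850 = 1850
This matches the lower bound, so 7 is optimal.

7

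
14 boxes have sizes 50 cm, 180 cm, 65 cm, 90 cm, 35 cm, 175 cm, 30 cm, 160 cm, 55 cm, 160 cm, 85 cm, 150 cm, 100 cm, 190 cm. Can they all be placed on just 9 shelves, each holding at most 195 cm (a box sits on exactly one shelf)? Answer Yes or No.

A valid assignment using 9 shelves:
  shelf 1: 190 = 190
  shelf 2: 180 = 180
  shelf 3: 175 = 175
  shelf 4: 160 + 35 = 195
  shelf 5: 160 + 30 = 190
  shelf 6: 150 = 150
  shelf 7: 100 + 90 = 190
  shelf 8: 85 + 65 = 150
  shelf 9: 55 + 50 = 105
Every load is within 195 cm, so 9 shelves suffice.

Yes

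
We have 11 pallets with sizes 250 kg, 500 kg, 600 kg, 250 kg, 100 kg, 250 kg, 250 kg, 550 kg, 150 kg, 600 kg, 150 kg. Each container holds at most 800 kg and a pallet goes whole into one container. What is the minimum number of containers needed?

5

Total = 600 + 600 + 550 + 500 + 250 + 250 + 250 + 250 + 150 + 150 + 100 = 3650 kg.
Lower bound: ⌈3650/800⌉ = 5 containers.
A packing using 5 containers:
  container 1: 600 + 150 = 750
  container 2: 600 + 150 = 750
  container 3: 550 + 250 = 800
  container 4: 500 + 250 = 750
  container 5: 250 + 250 + 100 = 600
This matches the lower bound, so 5 is optimal.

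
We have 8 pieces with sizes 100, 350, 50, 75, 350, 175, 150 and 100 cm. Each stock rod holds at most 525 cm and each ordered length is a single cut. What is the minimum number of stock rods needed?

Total = 350 + 350 + 175 + 150 + 100 + 100 + 75 + 50 = 1350 cm.
Lower bound: ⌈1350/525⌉ = 3 stock rods.
A packing using 3 stock rods:
  stock rod 1: 350 + 175 = 525
  stock rod 2: 350 + 150 = 500
  stock rod 3: 100 + 100 + 75 + 50 = 325
This matches the lower bound, so 3 is optimal.

3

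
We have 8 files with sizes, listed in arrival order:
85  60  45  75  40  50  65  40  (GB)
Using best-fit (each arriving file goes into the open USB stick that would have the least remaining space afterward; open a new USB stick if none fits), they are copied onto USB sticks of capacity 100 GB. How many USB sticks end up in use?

  85 → USB stick 1 (new)  [load 85/100]
  60 → USB stick 2 (new)  [load 60/100]
  45 → USB stick 3 (new)  [load 45/100]
  75 → USB stick 4 (new)  [load 75/100]
  40 → USB stick 2  [load 100/100]
  50 → USB stick 3  [load 95/100]
  65 → USB stick 5 (new)  [load 65/100]
  40 → USB stick 6 (new)  [load 40/100]
6 USB sticks opened.

6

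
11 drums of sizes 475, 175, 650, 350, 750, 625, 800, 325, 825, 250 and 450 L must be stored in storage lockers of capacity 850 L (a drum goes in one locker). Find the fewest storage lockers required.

8

Total = 825 + 800 + 750 + 650 + 625 + 475 + 450 + 350 + 325 + 250 + 175 = 5675 L.
Lower bound: ⌈5675/850⌉ = 7 storage lockers.
A packing using 8 storage lockers:
  locker 1: 825 = 825
  locker 2: 800 = 800
  locker 3: 750 = 750
  locker 4: 650 + 175 = 825
  locker 5: 625 = 625
  locker 6: 475 + 350 = 825
  locker 7: 450 + 325 = 775
  locker 8: 250 = 250
No arrangement into 7 storage lockers stays within capacity, so 8 is optimal.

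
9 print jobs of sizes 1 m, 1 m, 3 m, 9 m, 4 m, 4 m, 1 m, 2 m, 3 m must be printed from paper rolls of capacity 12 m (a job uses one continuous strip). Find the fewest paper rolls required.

Total = 9 + 4 + 4 + 3 + 3 + 2 + 1 + 1 + 1 = 28 m.
Lower bound: ⌈28/12⌉ = 3 paper rolls.
A packing using 3 paper rolls:
  roll 1: 9 + 3 = 12
  roll 2: 4 + 4 + 3 + 1 = 12
  roll 3: 2 + 1 + 1 = 4
This matches the lower bound, so 3 is optimal.

3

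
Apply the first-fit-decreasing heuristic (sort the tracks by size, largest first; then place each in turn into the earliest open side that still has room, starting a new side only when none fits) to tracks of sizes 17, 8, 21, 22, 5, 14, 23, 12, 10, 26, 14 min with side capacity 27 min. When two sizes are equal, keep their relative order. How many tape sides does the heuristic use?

7

Sorted descending: 26, 23, 22, 21, 17, 14, 14, 12, 10, 8, 5.
  26 → side 1 (new)  [load 26/27]
  23 → side 2 (new)  [load 23/27]
  22 → side 3 (new)  [load 22/27]
  21 → side 4 (new)  [load 21/27]
  17 → side 5 (new)  [load 17/27]
  14 → side 6 (new)  [load 14/27]
  14 → side 7 (new)  [load 14/27]
  12 → side 6  [load 26/27]
  10 → side 5  [load 27/27]
  8 → side 7  [load 22/27]
  5 → side 3  [load 27/27]
7 tape sides opened.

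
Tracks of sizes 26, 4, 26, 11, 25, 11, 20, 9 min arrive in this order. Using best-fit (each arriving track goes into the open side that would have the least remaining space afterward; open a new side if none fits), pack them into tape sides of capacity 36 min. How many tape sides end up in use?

4

  26 → side 1 (new)  [load 26/36]
  4 → side 1  [load 30/36]
  26 → side 2 (new)  [load 26/36]
  11 → side 3 (new)  [load 11/36]
  25 → side 3  [load 36/36]
  11 → side 4 (new)  [load 11/36]
  20 → side 4  [load 31/36]
  9 → side 2  [load 35/36]
4 tape sides opened.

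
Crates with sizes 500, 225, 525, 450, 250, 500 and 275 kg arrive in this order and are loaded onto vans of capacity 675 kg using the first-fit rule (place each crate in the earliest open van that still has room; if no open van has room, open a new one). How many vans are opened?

  500 → van 1 (new)  [load 500/675]
  225 → van 2 (new)  [load 225/675]
  525 → van 3 (new)  [load 525/675]
  450 → van 2  [load 675/675]
  250 → van 4 (new)  [load 250/675]
  500 → van 5 (new)  [load 500/675]
  275 → van 4  [load 525/675]
5 vans opened.

5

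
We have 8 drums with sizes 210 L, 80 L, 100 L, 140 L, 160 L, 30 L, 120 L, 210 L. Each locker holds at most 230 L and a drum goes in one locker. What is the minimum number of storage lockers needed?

5

Total = 210 + 210 + 160 + 140 + 120 + 100 + 80 + 30 = 1050 L.
Lower bound: ⌈1050/230⌉ = 5 storage lockers.
A packing using 5 storage lockers:
  locker 1: 210 = 210
  locker 2: 210 = 210
  locker 3: 160 + 30 = 190
  locker 4: 140 + 80 = 220
  locker 5: 120 + 100 = 220
This matches the lower bound, so 5 is optimal.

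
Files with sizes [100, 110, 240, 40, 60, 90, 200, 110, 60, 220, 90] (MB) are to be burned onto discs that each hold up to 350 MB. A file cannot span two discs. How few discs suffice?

4

Total = 240 + 220 + 200 + 110 + 110 + 100 + 90 + 90 + 60 + 60 + 40 = 1320 MB.
Lower bound: ⌈1320/350⌉ = 4 discs.
A packing using 4 discs:
  disc 1: 240 + 110 = 350
  disc 2: 220 + 110 = 330
  disc 3: 200 + 100 + 40 = 340
  disc 4: 90 + 90 + 60 + 60 = 300
This matches the lower bound, so 4 is optimal.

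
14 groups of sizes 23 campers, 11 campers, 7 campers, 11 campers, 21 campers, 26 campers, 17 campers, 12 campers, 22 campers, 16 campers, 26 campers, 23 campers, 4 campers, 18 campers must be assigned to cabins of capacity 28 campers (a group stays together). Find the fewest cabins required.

10

Total = 26 + 26 + 23 + 23 + 22 + 21 + 18 + 17 + 16 + 12 + 11 + 11 + 7 + 4 = 237 campers.
Lower bound: ⌈237/28⌉ = 9 cabins.
A packing using 10 cabins:
  cabin 1: 26 = 26
  cabin 2: 26 = 26
  cabin 3: 23 + 4 = 27
  cabin 4: 23 = 23
  cabin 5: 22 = 22
  cabin 6: 21 + 7 = 28
  cabin 7: 18 = 18
  cabin 8: 17 + 11 = 28
  cabin 9: 16 + 12 = 28
  cabin 10: 11 = 11
No arrangement into 9 cabins stays within capacity, so 10 is optimal.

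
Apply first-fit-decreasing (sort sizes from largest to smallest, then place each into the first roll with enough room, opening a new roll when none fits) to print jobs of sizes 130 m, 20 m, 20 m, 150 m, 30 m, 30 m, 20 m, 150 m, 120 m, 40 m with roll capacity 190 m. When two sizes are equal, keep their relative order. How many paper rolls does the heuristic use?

4

Sorted descending: 150, 150, 130, 120, 40, 30, 30, 20, 20, 20.
  150 → roll 1 (new)  [load 150/190]
  150 → roll 2 (new)  [load 150/190]
  130 → roll 3 (new)  [load 130/190]
  120 → roll 4 (new)  [load 120/190]
  40 → roll 1  [load 190/190]
  30 → roll 2  [load 180/190]
  30 → roll 3  [load 160/190]
  20 → roll 3  [load 180/190]
  20 → roll 4  [load 140/190]
  20 → roll 4  [load 160/190]
4 paper rolls opened.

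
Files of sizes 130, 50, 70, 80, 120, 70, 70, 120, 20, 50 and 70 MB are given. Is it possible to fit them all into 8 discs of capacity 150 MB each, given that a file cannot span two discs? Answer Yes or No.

Yes

A valid assignment using 7 discs:
  disc 1: 130 + 20 = 150
  disc 2: 120 = 120
  disc 3: 120 = 120
  disc 4: 80 + 70 = 150
  disc 5: 70 + 70 = 140
  disc 6: 70 + 50 = 120
  disc 7: 50 = 50
That uses only 7 ≤ 8, so 8 discs are enough.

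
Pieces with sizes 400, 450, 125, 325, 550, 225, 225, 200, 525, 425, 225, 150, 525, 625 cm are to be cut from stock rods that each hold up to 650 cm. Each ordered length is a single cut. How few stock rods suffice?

Total = 625 + 550 + 525 + 525 + 450 + 425 + 400 + 325 + 225 + 225 + 225 + 200 + 150 + 125 = 4975 cm.
Lower bound: ⌈4975/650⌉ = 8 stock rods.
A packing using 9 stock rods:
  stock rod 1: 625 = 625
  stock rod 2: 550 = 550
  stock rod 3: 525 + 125 = 650
  stock rod 4: 525 = 525
  stock rod 5: 450 + 200 = 650
  stock rod 6: 425 + 225 = 650
  stock rod 7: 400 + 225 = 625
  stock rod 8: 325 + 225 = 550
  stock rod 9: 150 = 150
No arrangement into 8 stock rods stays within capacity, so 9 is optimal.

9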